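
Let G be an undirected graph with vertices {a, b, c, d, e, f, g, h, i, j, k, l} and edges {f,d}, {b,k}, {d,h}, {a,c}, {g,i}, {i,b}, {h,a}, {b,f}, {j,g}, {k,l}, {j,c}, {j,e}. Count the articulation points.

3

Removing b increases the component count from 1 to 2, so b is a cut vertex.
Removing j increases the component count from 1 to 2, so j is a cut vertex.
Removing k increases the component count from 1 to 2, so k is a cut vertex.
By contrast removing c leaves 1 component; it is not a cut vertex. No other vertex is a cut vertex either.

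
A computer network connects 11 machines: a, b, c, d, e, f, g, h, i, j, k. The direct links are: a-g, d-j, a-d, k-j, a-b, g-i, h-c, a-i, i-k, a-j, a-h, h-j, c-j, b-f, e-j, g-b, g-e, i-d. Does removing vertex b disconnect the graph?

Yes

Deleting b raises the number of components from 1 to 2, so b is a cut vertex.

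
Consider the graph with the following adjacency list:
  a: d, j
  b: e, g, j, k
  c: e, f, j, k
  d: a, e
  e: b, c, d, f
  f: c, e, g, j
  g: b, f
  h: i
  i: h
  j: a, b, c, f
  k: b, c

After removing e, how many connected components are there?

2

With e gone, the remaining components are: {h, i}; {a, b, c, d, f, g, j, k}.
That is 2 components.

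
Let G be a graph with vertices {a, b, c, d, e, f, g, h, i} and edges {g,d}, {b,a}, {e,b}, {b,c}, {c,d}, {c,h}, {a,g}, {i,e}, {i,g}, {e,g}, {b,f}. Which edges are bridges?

The edges on the cycle b-c-d-g-a-b are not bridges since each lies on that cycle.
But removing h–c disconnects h from c; removing f–b disconnects f from b — these are bridges.

b-f, c-h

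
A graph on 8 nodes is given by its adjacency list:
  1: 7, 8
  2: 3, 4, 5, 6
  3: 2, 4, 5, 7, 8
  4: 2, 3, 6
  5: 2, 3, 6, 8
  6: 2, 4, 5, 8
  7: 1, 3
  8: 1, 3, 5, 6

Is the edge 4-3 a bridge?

After removing 4-3, the path 4-2-3 still connects them, so the edge is not a bridge.

No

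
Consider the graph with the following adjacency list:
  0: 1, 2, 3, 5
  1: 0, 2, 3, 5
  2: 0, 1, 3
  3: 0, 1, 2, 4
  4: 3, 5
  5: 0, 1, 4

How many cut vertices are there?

0

Removing 0, for instance, still leaves 1 component. No single vertex removal increases the component count — the graph has no articulation points.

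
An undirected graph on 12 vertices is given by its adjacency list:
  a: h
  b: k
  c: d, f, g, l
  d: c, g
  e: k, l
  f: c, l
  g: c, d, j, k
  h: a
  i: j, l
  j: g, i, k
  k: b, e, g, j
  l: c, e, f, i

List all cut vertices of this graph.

Removing k increases the component count from 2 to 3, so k is a cut vertex.
By contrast removing d leaves 2 components; it is not a cut vertex. No other vertex is a cut vertex either.

k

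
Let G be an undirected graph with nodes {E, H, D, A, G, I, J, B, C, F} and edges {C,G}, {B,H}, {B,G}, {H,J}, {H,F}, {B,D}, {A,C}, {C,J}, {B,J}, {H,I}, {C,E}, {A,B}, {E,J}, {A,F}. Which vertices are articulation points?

B, H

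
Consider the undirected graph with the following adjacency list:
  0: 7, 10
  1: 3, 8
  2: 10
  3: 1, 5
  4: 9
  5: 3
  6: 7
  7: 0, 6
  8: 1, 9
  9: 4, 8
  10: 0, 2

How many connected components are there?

2

Starting from 0 we can reach 0, 2, 6, 7, 10. That is one component of size 5.
Starting from 1 we can reach 1, 3, 4, 5, 8, 9. That is one component of size 6.
Total: 2 components.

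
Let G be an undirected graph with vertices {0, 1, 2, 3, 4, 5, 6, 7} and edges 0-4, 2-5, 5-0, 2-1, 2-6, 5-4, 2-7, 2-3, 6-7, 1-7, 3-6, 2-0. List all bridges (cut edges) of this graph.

none

The edges on the cycle 2-3-6-2 are not bridges since each lies on that cycle.
Every edge lies on some cycle, so there are no bridges.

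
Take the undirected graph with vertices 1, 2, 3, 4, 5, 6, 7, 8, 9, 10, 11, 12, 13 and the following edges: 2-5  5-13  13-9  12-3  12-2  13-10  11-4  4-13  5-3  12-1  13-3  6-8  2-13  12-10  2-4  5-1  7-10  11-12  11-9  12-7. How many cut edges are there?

The edges on the cycle 2-5-3-13-2 are not bridges since each lies on that cycle.
But removing 6-8 disconnects 6 from 8 — this is a bridge.

1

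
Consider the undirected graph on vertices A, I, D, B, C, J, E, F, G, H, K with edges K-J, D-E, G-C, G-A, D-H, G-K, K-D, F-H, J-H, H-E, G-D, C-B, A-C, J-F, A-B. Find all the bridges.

The edges on the cycle J-F-H-J are not bridges since each lies on that cycle.
Every edge lies on some cycle, so there are no bridges.

none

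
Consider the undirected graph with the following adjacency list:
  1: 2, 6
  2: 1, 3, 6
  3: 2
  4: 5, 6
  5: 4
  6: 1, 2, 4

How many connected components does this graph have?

1

Starting from 1 we can reach 1, 2, 3, 4, 5, 6. That is one component of size 6.
Total: 1 component.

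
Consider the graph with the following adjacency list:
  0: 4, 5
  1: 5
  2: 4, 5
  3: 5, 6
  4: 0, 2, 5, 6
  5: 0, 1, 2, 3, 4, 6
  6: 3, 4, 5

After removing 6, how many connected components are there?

With 6 gone, the remaining components are: {0, 1, 2, 3, 4, 5}.
That is 1 component.

1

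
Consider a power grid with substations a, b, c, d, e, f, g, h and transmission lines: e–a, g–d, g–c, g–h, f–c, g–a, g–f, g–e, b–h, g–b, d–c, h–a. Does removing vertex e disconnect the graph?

Deleting e leaves 1 component (was 1) (its neighbors a, g remain connected to each other), so e is not a cut vertex.

No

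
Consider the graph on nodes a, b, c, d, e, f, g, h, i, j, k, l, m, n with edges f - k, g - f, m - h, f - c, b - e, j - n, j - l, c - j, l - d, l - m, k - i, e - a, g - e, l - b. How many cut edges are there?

7

The edges on the cycle g-f-c-j-l-b-e-g are not bridges since each lies on that cycle.
But removing d - l disconnects d from l; removing k - i disconnects k from i; removing a - e disconnects a from e; removing j - n disconnects j from n — these are bridges.
In total 7 edges are bridges.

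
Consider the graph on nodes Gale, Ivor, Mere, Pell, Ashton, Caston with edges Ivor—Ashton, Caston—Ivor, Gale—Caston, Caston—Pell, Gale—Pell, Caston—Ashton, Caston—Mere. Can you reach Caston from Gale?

From Gale we can reach Gale, Ivor, Mere, Pell, Ashton, Caston, which includes Caston.

Yes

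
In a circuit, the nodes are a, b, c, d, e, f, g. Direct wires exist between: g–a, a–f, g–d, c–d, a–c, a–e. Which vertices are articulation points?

a

Removing a increases the component count from 2 to 4, so a is a cut vertex.
By contrast removing c leaves 2 components; it is not a cut vertex. No other vertex is a cut vertex either.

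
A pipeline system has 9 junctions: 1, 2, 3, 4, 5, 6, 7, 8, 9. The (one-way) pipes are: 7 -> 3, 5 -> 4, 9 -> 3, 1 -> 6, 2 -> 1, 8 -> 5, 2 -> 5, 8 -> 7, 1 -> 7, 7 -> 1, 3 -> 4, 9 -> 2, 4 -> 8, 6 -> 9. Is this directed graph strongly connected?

Yes

From 4 we can reach every vertex (1, 2, 3, 4, 5, 6, 7, 8, 9), and every vertex can reach 4 (1, 2, 3, 4, 5, 6, 7, 8, 9). So the whole graph is one strongly connected component.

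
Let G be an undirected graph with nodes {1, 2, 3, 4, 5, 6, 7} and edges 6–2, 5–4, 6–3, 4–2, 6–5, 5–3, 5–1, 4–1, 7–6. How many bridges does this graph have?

1

The edges on the cycle 6-5-4-2-6 are not bridges since each lies on that cycle.
But removing 6–7 disconnects 6 from 7 — this is a bridge.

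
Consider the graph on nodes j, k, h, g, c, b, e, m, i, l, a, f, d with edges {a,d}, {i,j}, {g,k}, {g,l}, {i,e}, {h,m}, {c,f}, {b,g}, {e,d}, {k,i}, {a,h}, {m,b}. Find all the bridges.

c-f, g-l, i-j

The edges on the cycle a-h-m-b-g-k-i-e-d-a are not bridges since each lies on that cycle.
But removing l—g disconnects l from g; removing j—i disconnects j from i; removing c—f disconnects c from f — these are bridges.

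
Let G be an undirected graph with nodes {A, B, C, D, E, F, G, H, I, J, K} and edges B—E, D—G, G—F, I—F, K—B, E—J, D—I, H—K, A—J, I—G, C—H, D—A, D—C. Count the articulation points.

Removing D increases the component count from 1 to 2, so D is a cut vertex.
By contrast removing B leaves 1 component; it is not a cut vertex. No other vertex is a cut vertex either.

1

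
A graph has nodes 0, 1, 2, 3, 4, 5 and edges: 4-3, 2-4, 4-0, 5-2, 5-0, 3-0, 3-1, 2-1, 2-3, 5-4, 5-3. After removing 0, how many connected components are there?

With 0 gone, the remaining components are: {1, 2, 3, 4, 5}.
That is 1 component.

1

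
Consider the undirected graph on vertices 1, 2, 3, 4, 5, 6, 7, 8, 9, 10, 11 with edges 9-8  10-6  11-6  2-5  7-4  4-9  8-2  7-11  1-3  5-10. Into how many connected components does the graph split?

2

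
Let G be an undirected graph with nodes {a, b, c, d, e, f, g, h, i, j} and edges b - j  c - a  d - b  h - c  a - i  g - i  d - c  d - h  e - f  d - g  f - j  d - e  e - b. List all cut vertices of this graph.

d

Removing d increases the component count from 1 to 2, so d is a cut vertex.
By contrast removing a leaves 1 component; it is not a cut vertex. No other vertex is a cut vertex either.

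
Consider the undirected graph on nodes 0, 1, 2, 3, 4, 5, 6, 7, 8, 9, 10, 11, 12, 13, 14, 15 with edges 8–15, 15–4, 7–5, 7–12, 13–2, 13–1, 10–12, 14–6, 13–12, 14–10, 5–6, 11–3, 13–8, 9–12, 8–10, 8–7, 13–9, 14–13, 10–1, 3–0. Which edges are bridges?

0-3, 11-3, 13-2, 15-4, 15-8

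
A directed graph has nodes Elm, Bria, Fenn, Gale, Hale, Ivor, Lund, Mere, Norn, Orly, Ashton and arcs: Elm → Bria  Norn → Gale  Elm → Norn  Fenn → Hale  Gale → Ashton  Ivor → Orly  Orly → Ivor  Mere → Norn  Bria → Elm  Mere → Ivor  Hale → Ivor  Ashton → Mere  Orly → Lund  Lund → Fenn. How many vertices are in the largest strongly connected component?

{Fenn, Hale, Ivor, Lund, Orly} are all mutually reachable — one SCC of size 5.
{Gale, Mere, Norn, Ashton} are all mutually reachable — one SCC of size 4.
{Elm, Bria} are all mutually reachable — one SCC of size 2.
The largest has 5 vertices.

5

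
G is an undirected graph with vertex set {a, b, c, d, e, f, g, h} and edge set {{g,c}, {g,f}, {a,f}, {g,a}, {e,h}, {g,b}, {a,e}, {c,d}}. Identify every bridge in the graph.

a-e, b-g, c-d, c-g, e-h

The edges on the cycle g-a-f-g are not bridges since each lies on that cycle.
But removing c—g disconnects c from g; removing b—g disconnects b from g; removing h—e disconnects h from e; removing c—d disconnects c from d — these are bridges.
In total 5 edges are bridges.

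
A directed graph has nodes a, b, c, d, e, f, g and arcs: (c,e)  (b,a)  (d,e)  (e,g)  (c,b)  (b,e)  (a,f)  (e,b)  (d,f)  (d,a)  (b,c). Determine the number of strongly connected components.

5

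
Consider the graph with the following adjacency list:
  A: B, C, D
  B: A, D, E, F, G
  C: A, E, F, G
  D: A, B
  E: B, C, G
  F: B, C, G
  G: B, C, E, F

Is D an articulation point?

No

Deleting D leaves 1 component (was 1) (its neighbors A, B remain connected to each other), so D is not a cut vertex.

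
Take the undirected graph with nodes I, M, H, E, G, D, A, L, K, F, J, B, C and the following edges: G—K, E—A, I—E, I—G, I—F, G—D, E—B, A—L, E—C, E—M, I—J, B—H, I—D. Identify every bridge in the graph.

A-E, A-L, B-E, B-H, C-E, E-I, E-M, F-I, G-K, I-J

The edges on the cycle I-G-D-I are not bridges since each lies on that cycle.
But removing H—B disconnects H from B; removing A—E disconnects A from E; removing E—M disconnects E from M; removing I—F disconnects I from F — these are bridges.
In total 10 edges are bridges.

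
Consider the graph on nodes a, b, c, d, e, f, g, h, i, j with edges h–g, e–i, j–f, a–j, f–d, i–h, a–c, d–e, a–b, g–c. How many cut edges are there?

The edges on the cycle a-j-f-d-e-i-h-g-c-a are not bridges since each lies on that cycle.
But removing a–b disconnects a from b — this is a bridge.

1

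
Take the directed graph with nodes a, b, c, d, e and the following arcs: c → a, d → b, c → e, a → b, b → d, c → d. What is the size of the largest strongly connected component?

2

{b, d} are all mutually reachable — one SCC of size 2.
{c} is an SCC by itself.
{e} is an SCC by itself.
{a} is an SCC by itself.
The largest has 2 vertices.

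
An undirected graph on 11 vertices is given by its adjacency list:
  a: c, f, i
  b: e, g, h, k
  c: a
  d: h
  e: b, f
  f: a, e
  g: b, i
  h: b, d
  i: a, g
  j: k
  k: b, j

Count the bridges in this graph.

The edges on the cycle e-b-g-i-a-f-e are not bridges since each lies on that cycle.
But removing a-c disconnects a from c; removing b-k disconnects b from k; removing j-k disconnects j from k; removing h-d disconnects h from d — these are bridges.
In total 5 edges are bridges.

5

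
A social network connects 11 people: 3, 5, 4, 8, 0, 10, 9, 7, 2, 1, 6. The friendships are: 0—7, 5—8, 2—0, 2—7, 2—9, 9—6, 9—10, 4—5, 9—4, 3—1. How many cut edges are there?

7

The edges on the cycle 2-0-7-2 are not bridges since each lies on that cycle.
But removing 9—10 disconnects 9 from 10; removing 3—1 disconnects 3 from 1; removing 2—9 disconnects 2 from 9; removing 5—8 disconnects 5 from 8 — these are bridges.
In total 7 edges are bridges.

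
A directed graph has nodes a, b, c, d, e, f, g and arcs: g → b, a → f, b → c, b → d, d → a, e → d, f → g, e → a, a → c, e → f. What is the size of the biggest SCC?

5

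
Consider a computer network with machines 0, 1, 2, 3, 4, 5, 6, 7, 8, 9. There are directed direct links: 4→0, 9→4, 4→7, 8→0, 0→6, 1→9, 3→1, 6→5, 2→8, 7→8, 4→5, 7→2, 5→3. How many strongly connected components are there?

{0, 1, 2, 3, 4, 5, 6, 7, 8, 9} are all mutually reachable — one SCC of size 10.
That gives 1 strongly connected component.

1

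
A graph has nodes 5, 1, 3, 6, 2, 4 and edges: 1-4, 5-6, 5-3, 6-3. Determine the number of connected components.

2 is isolated — a component by itself.
Starting from 1 we can reach 1, 4. That is one component of size 2.
Starting from 3 we can reach 3, 5, 6. That is one component of size 3.
Total: 3 components.

3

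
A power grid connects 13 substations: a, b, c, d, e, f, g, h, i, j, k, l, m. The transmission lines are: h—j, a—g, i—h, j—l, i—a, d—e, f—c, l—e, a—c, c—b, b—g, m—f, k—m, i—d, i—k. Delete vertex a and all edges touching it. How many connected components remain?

With a gone, the remaining components are: {b, c, d, e, f, g, h, i, j, k, l, m}.
That is 1 component.

1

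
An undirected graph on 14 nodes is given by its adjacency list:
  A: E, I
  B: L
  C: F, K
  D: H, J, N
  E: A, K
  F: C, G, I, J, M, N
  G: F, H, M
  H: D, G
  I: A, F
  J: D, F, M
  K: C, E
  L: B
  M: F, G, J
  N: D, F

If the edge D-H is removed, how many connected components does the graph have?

2

D and H are still connected via D-J-F-G-H, so the component count stays at 2.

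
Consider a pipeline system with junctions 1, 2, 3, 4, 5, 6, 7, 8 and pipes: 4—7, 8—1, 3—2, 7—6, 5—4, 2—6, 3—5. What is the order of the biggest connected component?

6

Starting from 1 we can reach 1, 8. That is one component of size 2.
Starting from 2 we can reach 2, 3, 4, 5, 6, 7. That is one component of size 6.
The largest has 6 vertices.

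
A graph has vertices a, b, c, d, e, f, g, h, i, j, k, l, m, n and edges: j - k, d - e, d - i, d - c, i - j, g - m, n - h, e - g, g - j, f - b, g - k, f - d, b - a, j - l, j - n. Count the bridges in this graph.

The edges on the cycle d-i-j-k-g-e-d are not bridges since each lies on that cycle.
But removing m - g disconnects m from g; removing b - a disconnects b from a; removing d - f disconnects d from f; removing j - l disconnects j from l — these are bridges.
In total 8 edges are bridges.

8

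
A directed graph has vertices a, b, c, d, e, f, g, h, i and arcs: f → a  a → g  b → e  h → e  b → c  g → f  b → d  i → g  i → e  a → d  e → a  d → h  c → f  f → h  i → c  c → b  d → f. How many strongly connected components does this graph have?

3

{a, d, e, f, g, h} are all mutually reachable — one SCC of size 6.
{b, c} are all mutually reachable — one SCC of size 2.
{i} is an SCC by itself.
That gives 3 strongly connected components.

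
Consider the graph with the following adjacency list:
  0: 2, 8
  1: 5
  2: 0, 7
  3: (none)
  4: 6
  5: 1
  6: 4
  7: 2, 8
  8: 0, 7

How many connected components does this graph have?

3 is isolated — a component by itself.
Starting from 1 we can reach 1, 5. That is one component of size 2.
Starting from 4 we can reach 4, 6. That is one component of size 2.
Starting from 0 we can reach 0, 2, 7, 8. That is one component of size 4.
Total: 4 components.

4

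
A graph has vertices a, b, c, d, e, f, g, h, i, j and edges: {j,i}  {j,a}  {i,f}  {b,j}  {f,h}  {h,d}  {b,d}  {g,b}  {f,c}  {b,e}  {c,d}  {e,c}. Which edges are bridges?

The edges on the cycle b-e-c-d-b are not bridges since each lies on that cycle.
But removing g—b disconnects g from b; removing j—a disconnects j from a — these are bridges.

a-j, b-g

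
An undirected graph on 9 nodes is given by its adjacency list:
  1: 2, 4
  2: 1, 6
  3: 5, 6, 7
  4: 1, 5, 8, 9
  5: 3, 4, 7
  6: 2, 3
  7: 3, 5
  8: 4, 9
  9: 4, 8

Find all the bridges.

The edges on the cycle 4-8-9-4 are not bridges since each lies on that cycle.
Every edge lies on some cycle, so there are no bridges.

none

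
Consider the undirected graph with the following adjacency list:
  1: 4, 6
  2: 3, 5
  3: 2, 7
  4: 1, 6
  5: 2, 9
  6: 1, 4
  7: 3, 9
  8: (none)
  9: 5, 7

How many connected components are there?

3

8 is isolated — a component by itself.
Starting from 1 we can reach 1, 4, 6. That is one component of size 3.
Starting from 2 we can reach 2, 3, 5, 7, 9. That is one component of size 5.
Total: 3 components.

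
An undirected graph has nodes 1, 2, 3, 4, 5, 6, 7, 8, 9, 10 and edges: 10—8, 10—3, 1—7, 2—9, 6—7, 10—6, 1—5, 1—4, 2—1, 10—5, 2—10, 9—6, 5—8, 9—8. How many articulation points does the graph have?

Removing 1 increases the component count from 1 to 2, so 1 is a cut vertex.
Removing 10 increases the component count from 1 to 2, so 10 is a cut vertex.
By contrast removing 6 leaves 1 component; it is not a cut vertex. No other vertex is a cut vertex either.

2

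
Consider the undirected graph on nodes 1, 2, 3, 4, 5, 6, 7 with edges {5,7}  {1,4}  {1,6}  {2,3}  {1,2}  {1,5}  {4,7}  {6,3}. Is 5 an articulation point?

Deleting 5 leaves 1 component (was 1) (its neighbors 1, 7 remain connected to each other), so 5 is not a cut vertex.

No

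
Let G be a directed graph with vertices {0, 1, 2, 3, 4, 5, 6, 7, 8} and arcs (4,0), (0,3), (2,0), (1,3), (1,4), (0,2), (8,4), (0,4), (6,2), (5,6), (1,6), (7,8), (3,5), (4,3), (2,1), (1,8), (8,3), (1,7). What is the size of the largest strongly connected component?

{0, 1, 2, 3, 4, 5, 6, 7, 8} are all mutually reachable — one SCC of size 9.
The largest has 9 vertices.

9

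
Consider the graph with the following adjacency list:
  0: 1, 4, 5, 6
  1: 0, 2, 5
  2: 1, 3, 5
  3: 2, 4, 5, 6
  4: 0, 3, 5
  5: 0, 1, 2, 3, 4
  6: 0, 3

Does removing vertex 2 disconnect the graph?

No

Deleting 2 leaves 1 component (was 1) (its neighbors 1, 3, 5 remain connected to each other), so 2 is not a cut vertex.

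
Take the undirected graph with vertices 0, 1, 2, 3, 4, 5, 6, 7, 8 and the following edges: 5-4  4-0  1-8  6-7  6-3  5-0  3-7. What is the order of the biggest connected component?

3

2 is isolated — a component by itself.
Starting from 1 we can reach 1, 8. That is one component of size 2.
Starting from 0 we can reach 0, 4, 5. That is one component of size 3.
Starting from 3 we can reach 3, 6, 7. That is one component of size 3.
The largest has 3 vertices.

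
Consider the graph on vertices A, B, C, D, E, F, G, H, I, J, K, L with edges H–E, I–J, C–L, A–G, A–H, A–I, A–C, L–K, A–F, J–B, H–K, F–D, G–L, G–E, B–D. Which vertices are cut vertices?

A

Removing A increases the component count from 1 to 2, so A is a cut vertex.
By contrast removing C leaves 1 component; it is not a cut vertex. No other vertex is a cut vertex either.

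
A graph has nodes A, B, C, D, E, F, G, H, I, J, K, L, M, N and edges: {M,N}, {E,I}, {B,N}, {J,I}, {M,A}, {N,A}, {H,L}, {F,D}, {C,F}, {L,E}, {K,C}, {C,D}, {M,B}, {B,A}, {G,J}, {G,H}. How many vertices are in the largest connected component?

6

Starting from A we can reach A, B, M, N. That is one component of size 4.
Starting from C we can reach C, D, F, K. That is one component of size 4.
Starting from E we can reach E, G, H, I, J, L. That is one component of size 6.
The largest has 6 vertices.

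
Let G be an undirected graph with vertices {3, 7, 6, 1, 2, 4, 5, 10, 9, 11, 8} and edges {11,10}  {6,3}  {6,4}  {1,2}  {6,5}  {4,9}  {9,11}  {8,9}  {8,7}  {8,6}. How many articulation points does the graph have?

Removing 6 increases the component count from 2 to 4, so 6 is a cut vertex.
Removing 8 increases the component count from 2 to 3, so 8 is a cut vertex.
Removing 9 increases the component count from 2 to 3, so 9 is a cut vertex.
Likewise 11 is a cut vertex.
By contrast removing 10 leaves 2 components; it is not a cut vertex. No other vertex is a cut vertex either.

4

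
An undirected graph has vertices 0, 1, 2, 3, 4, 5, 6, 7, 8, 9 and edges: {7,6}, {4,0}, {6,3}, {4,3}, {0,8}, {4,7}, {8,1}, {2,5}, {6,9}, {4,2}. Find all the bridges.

0-4, 0-8, 1-8, 2-4, 2-5, 6-9

The edges on the cycle 4-7-6-3-4 are not bridges since each lies on that cycle.
But removing 6-9 disconnects 6 from 9; removing 8-0 disconnects 8 from 0; removing 8-1 disconnects 8 from 1; removing 2-4 disconnects 2 from 4 — these are bridges.
In total 6 edges are bridges.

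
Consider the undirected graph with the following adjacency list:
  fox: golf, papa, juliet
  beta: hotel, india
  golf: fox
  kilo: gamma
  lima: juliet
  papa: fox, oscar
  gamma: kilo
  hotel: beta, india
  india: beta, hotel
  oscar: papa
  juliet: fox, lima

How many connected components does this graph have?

3

Starting from kilo we can reach kilo, gamma. That is one component of size 2.
Starting from beta we can reach beta, hotel, india. That is one component of size 3.
Starting from fox we can reach fox, golf, lima, papa, oscar, juliet. That is one component of size 6.
Total: 3 components.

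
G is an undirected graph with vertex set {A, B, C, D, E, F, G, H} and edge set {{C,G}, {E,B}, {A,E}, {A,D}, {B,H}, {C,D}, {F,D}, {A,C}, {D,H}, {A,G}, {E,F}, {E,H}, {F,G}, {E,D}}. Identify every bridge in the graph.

The edges on the cycle A-C-G-F-E-A are not bridges since each lies on that cycle.
Every edge lies on some cycle, so there are no bridges.

none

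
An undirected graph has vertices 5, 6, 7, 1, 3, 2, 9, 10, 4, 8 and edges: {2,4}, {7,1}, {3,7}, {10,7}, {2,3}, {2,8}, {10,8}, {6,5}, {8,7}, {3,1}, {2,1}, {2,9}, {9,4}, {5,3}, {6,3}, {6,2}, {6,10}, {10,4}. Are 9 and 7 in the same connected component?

Yes

From 9 we can reach 1, 2, 3, 4, 5, 6, 7, 8, 9, 10, which includes 7.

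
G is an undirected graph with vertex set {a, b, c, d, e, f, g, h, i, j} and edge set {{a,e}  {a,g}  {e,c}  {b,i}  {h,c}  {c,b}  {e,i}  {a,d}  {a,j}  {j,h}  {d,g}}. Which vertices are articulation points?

a

Removing a increases the component count from 2 to 3, so a is a cut vertex.
By contrast removing c leaves 2 components; it is not a cut vertex. No other vertex is a cut vertex either.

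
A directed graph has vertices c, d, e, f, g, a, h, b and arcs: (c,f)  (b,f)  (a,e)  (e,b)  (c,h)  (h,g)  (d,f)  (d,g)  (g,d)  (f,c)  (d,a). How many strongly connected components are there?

1

{a, b, c, d, e, f, g, h} are all mutually reachable — one SCC of size 8.
That gives 1 strongly connected component.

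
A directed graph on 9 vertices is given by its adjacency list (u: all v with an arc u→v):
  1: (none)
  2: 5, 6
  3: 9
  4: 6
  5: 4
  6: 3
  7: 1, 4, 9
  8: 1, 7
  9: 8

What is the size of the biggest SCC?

6

{3, 4, 6, 7, 8, 9} are all mutually reachable — one SCC of size 6.
{2} is an SCC by itself.
{1} is an SCC by itself.
{5} is an SCC by itself.
The largest has 6 vertices.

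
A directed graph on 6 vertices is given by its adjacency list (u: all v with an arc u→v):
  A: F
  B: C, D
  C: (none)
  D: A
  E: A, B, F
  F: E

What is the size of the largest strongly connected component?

5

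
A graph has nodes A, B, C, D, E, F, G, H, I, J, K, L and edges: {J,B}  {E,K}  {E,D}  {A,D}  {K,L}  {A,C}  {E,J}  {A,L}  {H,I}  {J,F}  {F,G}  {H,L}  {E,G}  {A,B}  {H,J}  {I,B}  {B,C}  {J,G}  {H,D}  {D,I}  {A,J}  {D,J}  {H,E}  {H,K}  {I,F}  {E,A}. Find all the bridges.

none

The edges on the cycle A-B-C-A are not bridges since each lies on that cycle.
Every edge lies on some cycle, so there are no bridges.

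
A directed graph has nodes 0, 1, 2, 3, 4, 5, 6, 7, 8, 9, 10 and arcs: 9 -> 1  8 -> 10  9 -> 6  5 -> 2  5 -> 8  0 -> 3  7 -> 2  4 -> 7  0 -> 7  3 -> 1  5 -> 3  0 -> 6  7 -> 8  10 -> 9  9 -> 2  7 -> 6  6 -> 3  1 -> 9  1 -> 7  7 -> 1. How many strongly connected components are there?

5

{1, 3, 6, 7, 8, 9, 10} are all mutually reachable — one SCC of size 7.
{2} is an SCC by itself.
{4} is an SCC by itself.
{5} is an SCC by itself.
{0} is an SCC by itself.
That gives 5 strongly connected components.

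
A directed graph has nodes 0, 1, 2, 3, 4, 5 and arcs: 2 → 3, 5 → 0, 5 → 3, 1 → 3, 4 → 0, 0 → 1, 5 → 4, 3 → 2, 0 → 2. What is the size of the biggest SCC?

{2, 3} are all mutually reachable — one SCC of size 2.
{0} is an SCC by itself.
{5} is an SCC by itself.
{4} is an SCC by itself.
{1} is an SCC by itself.
The largest has 2 vertices.

2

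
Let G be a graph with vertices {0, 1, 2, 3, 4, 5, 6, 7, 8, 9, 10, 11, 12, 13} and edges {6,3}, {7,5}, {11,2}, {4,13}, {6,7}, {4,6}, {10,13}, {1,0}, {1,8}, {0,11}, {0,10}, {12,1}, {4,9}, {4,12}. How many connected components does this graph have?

Starting from 0 we can reach 0, 1, 2, 3, 4, 5, 6, 7, 8, 9, 10, 11, 12, 13. That is one component of size 14.
Total: 1 component.

1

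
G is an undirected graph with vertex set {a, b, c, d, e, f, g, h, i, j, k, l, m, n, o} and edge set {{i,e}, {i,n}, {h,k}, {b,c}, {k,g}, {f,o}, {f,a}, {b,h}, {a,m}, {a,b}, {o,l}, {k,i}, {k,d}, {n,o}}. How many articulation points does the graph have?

5

Removing a increases the component count from 2 to 3, so a is a cut vertex.
Removing b increases the component count from 2 to 3, so b is a cut vertex.
Removing i increases the component count from 2 to 3, so i is a cut vertex.
Likewise k, o are cut vertices.
By contrast removing n leaves 2 components; it is not a cut vertex. No other vertex is a cut vertex either.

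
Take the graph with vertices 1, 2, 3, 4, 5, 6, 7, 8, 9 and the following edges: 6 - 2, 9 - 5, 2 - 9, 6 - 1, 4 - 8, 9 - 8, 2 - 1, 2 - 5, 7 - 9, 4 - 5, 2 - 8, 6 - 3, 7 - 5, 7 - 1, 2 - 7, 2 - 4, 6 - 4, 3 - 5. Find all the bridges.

none

The edges on the cycle 6-2-7-1-6 are not bridges since each lies on that cycle.
Every edge lies on some cycle, so there are no bridges.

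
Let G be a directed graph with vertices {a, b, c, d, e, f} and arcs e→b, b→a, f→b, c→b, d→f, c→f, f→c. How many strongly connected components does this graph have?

{c, f} are all mutually reachable — one SCC of size 2.
{a} is an SCC by itself.
{b} is an SCC by itself.
{e} is an SCC by itself.
{d} is an SCC by itself.
That gives 5 strongly connected components.

5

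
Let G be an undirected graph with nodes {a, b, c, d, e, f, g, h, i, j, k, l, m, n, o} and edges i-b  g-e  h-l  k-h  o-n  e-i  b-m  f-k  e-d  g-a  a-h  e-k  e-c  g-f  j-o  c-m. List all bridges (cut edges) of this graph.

d-e, h-l, j-o, n-o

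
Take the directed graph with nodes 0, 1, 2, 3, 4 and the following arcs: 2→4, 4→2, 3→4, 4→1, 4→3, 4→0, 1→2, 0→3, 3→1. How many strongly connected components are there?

1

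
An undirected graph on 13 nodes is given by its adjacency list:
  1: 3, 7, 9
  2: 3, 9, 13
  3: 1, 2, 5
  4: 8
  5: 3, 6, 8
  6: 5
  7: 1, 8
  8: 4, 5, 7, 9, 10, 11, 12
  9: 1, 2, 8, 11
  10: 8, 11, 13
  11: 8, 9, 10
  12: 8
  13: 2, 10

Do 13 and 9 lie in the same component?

Yes

From 13 we can reach 1, 2, 3, 4, 5, 6, 7, 8, 9, 10, 11, 12, 13, which includes 9.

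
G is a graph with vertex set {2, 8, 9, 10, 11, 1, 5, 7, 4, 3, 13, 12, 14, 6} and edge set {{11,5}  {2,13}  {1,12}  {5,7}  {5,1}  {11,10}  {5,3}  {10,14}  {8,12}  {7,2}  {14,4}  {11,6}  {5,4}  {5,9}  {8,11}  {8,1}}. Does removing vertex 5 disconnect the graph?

Yes

Deleting 5 raises the number of components from 1 to 4, so 5 is a cut vertex.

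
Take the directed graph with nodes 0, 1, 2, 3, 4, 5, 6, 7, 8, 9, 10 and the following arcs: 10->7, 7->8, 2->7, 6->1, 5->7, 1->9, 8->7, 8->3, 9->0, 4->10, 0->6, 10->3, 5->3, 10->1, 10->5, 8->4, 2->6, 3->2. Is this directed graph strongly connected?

No

There is no directed path from 6 to 4, so the graph is not strongly connected.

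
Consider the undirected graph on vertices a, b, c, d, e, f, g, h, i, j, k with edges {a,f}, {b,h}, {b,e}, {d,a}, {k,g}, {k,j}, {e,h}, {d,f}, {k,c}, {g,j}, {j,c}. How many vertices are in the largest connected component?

i is isolated — a component by itself.
Starting from b we can reach b, e, h. That is one component of size 3.
Starting from a we can reach a, d, f. That is one component of size 3.
Starting from c we can reach c, g, j, k. That is one component of size 4.
The largest has 4 vertices.

4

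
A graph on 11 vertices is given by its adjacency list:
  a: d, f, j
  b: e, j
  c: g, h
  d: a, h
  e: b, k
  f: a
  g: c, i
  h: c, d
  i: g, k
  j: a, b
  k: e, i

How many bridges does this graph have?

The edges on the cycle c-h-d-a-j-b-e-k-i-g-c are not bridges since each lies on that cycle.
But removing f-a disconnects f from a — this is a bridge.

1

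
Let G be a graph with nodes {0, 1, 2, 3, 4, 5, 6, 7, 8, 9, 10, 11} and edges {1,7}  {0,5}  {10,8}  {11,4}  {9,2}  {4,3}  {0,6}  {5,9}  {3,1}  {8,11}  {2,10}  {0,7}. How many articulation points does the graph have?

1

Removing 0 increases the component count from 1 to 2, so 0 is a cut vertex.
By contrast removing 8 leaves 1 component; it is not a cut vertex. No other vertex is a cut vertex either.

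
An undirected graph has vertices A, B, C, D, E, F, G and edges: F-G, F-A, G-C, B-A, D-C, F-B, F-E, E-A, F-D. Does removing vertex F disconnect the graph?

Yes

Deleting F raises the number of components from 1 to 2, so F is a cut vertex.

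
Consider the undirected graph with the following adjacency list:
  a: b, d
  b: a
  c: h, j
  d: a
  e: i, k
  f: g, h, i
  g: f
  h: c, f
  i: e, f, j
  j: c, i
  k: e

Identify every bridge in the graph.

The edges on the cycle h-f-i-j-c-h are not bridges since each lies on that cycle.
But removing a-b disconnects a from b; removing d-a disconnects d from a; removing i-e disconnects i from e; removing f-g disconnects f from g — these are bridges.
In total 5 edges are bridges.

a-b, a-d, e-i, e-k, f-g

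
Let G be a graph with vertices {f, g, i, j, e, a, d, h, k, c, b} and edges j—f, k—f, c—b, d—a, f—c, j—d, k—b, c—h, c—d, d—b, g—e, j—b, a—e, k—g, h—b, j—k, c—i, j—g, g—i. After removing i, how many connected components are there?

1

With i gone, the remaining components are: {a, b, c, d, e, f, g, h, j, k}.
That is 1 component.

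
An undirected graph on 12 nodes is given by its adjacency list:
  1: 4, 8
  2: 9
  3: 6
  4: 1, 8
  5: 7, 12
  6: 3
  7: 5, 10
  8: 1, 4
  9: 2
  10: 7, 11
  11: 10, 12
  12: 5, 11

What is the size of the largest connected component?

5

Starting from 3 we can reach 3, 6. That is one component of size 2.
Starting from 2 we can reach 2, 9. That is one component of size 2.
Starting from 1 we can reach 1, 4, 8. That is one component of size 3.
Starting from 5 we can reach 5, 7, 10, 11, 12. That is one component of size 5.
The largest has 5 vertices.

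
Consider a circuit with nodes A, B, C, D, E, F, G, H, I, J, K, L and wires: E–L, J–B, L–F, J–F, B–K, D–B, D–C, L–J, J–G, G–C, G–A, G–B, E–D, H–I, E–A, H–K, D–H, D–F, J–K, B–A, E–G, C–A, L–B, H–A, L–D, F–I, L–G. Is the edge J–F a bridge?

No

After removing J–F, the path J-L-F still connects them, so the edge is not a bridge.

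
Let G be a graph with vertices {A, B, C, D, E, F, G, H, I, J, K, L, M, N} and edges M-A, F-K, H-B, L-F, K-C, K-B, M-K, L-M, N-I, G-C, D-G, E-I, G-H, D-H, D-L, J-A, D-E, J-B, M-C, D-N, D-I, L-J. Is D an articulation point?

Deleting D raises the number of components from 1 to 2, so D is a cut vertex.

Yes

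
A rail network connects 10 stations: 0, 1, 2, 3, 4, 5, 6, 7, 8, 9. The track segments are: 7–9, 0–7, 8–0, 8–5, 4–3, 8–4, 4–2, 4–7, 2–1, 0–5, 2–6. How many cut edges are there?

5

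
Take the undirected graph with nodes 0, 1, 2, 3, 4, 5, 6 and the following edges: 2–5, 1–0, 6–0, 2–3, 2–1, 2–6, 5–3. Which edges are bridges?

The edges on the cycle 2-5-3-2 are not bridges since each lies on that cycle.
Every edge lies on some cycle, so there are no bridges.

none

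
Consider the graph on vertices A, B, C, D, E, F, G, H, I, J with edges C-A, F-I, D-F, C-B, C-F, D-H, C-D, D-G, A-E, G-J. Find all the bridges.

A-C, A-E, B-C, D-G, D-H, F-I, G-J

The edges on the cycle C-D-F-C are not bridges since each lies on that cycle.
But removing G-J disconnects G from J; removing I-F disconnects I from F; removing D-H disconnects D from H; removing C-A disconnects C from A — these are bridges.
In total 7 edges are bridges.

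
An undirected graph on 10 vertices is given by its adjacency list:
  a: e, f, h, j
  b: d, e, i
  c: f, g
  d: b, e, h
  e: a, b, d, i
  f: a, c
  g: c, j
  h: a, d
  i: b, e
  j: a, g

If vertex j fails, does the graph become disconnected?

No

Deleting j leaves 1 component (was 1) (its neighbors a, g remain connected to each other), so j is not a cut vertex.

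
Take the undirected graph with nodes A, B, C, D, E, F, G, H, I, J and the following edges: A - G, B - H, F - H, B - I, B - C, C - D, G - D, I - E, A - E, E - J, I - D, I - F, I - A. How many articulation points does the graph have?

1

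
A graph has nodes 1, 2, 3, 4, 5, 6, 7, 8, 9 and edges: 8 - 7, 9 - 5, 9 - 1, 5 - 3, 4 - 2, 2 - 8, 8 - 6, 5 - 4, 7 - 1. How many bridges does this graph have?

The edges on the cycle 9-5-4-2-8-7-1-9 are not bridges since each lies on that cycle.
But removing 5 - 3 disconnects 5 from 3; removing 6 - 8 disconnects 6 from 8 — these are bridges.
That makes 2 bridges.

2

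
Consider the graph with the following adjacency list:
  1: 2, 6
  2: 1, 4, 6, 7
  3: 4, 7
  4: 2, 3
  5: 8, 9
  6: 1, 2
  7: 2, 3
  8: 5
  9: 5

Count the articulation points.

2

Removing 2 increases the component count from 2 to 3, so 2 is a cut vertex.
Removing 5 increases the component count from 2 to 3, so 5 is a cut vertex.
By contrast removing 1 leaves 2 components; it is not a cut vertex. No other vertex is a cut vertex either.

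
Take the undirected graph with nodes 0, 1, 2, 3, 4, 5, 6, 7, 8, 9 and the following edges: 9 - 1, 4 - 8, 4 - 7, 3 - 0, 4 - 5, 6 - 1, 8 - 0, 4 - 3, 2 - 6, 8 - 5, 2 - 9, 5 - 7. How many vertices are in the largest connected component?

6

Starting from 1 we can reach 1, 2, 6, 9. That is one component of size 4.
Starting from 0 we can reach 0, 3, 4, 5, 7, 8. That is one component of size 6.
The largest has 6 vertices.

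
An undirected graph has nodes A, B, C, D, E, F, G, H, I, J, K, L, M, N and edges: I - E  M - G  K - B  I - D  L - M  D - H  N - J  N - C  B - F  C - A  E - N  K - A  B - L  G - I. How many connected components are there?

1

Starting from A we can reach A, B, C, D, E, F, G, H, I, J, K, L, M, N. That is one component of size 14.
Total: 1 component.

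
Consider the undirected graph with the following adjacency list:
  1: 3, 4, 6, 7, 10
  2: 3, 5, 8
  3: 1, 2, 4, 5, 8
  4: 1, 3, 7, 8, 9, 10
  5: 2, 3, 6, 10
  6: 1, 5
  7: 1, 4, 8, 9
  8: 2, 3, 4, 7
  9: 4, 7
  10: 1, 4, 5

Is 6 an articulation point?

No

Deleting 6 leaves 1 component (was 1) (its neighbors 1, 5 remain connected to each other), so 6 is not a cut vertex.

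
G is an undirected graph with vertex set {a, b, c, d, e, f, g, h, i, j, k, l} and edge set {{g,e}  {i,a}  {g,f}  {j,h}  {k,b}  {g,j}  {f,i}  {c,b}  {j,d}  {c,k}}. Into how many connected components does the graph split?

l is isolated — a component by itself.
Starting from b we can reach b, c, k. That is one component of size 3.
Starting from a we can reach a, d, e, f, g, h, i, j. That is one component of size 8.
Total: 3 components.

3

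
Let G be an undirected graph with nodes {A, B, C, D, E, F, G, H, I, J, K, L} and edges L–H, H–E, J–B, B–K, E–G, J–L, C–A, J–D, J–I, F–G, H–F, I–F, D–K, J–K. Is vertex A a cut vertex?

No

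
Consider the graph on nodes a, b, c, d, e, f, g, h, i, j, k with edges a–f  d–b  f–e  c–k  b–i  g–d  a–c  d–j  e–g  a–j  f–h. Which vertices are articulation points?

Removing a increases the component count from 1 to 2, so a is a cut vertex.
Removing b increases the component count from 1 to 2, so b is a cut vertex.
Removing c increases the component count from 1 to 2, so c is a cut vertex.
Likewise d, f are cut vertices.
By contrast removing i leaves 1 component; it is not a cut vertex. No other vertex is a cut vertex either.

a, b, c, d, f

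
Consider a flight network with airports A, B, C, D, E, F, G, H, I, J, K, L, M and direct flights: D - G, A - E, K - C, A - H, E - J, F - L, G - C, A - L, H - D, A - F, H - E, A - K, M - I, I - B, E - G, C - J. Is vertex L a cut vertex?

Deleting L leaves 2 components (was 2), so L is not a cut vertex.

No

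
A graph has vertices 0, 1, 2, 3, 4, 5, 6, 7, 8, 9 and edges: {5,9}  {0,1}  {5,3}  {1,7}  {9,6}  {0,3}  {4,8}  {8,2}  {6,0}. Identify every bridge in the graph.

0-1, 1-7, 2-8, 4-8

The edges on the cycle 5-9-6-0-3-5 are not bridges since each lies on that cycle.
But removing 8–2 disconnects 8 from 2; removing 1–7 disconnects 1 from 7; removing 0–1 disconnects 0 from 1; removing 8–4 disconnects 8 from 4 — these are bridges.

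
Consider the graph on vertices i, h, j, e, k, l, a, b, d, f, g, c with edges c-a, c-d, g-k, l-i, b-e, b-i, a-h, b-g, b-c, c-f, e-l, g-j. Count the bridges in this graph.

8

The edges on the cycle b-e-l-i-b are not bridges since each lies on that cycle.
But removing j-g disconnects j from g; removing h-a disconnects h from a; removing b-g disconnects b from g; removing b-c disconnects b from c — these are bridges.
In total 8 edges are bridges.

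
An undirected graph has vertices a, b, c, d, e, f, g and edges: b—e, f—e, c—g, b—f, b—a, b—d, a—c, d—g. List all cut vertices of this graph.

b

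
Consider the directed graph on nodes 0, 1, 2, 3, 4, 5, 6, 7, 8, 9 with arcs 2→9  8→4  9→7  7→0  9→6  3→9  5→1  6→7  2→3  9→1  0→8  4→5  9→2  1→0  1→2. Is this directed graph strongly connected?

From 1 we can reach every vertex (0, 1, 2, 3, 4, 5, 6, 7, 8, 9), and every vertex can reach 1 (0, 1, 2, 3, 4, 5, 6, 7, 8, 9). So the whole graph is one strongly connected component.

Yes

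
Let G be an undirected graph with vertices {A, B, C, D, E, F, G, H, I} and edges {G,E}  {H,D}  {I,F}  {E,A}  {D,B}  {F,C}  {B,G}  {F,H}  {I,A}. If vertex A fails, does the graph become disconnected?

Deleting A leaves 1 component (was 1) (its neighbors E, I remain connected to each other), so A is not a cut vertex.

No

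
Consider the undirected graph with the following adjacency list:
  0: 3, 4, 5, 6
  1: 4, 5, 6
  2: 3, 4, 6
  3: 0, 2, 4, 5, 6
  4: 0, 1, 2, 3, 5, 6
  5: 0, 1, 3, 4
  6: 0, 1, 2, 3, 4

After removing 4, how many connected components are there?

1

With 4 gone, the remaining components are: {0, 1, 2, 3, 5, 6}.
That is 1 component.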